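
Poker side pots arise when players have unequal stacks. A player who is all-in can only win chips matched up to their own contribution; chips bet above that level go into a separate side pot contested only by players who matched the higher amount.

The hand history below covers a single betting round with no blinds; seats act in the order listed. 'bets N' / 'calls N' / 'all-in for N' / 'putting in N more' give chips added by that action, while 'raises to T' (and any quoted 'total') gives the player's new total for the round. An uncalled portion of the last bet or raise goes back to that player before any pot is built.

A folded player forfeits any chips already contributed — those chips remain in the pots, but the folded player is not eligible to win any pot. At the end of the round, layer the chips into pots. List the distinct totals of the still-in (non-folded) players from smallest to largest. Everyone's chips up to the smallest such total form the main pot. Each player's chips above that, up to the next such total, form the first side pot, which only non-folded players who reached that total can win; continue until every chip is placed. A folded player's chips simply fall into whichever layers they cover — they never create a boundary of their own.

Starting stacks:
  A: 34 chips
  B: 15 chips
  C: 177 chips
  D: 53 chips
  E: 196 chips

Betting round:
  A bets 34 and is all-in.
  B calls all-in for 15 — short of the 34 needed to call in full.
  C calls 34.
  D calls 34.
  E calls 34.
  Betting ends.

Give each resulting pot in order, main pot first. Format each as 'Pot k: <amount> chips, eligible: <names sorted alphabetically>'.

Pot 1: 75 chips, eligible: A, B, C, D, E
Pot 2: 76 chips, eligible: A, C, D, E

Derivation:
Contributions: A=34, B=15, C=34, D=34, E=34
Pot levels (distinct totals of non-folded players): 15, 34
Layer 1-15: 15 each from A, B, C, D, E = 15*5 = 75 chips; eligible A, B, C, D, E
Layer 16-34: 19 each from A, C, D, E = 19*4 = 76 chips; eligible A, C, D, E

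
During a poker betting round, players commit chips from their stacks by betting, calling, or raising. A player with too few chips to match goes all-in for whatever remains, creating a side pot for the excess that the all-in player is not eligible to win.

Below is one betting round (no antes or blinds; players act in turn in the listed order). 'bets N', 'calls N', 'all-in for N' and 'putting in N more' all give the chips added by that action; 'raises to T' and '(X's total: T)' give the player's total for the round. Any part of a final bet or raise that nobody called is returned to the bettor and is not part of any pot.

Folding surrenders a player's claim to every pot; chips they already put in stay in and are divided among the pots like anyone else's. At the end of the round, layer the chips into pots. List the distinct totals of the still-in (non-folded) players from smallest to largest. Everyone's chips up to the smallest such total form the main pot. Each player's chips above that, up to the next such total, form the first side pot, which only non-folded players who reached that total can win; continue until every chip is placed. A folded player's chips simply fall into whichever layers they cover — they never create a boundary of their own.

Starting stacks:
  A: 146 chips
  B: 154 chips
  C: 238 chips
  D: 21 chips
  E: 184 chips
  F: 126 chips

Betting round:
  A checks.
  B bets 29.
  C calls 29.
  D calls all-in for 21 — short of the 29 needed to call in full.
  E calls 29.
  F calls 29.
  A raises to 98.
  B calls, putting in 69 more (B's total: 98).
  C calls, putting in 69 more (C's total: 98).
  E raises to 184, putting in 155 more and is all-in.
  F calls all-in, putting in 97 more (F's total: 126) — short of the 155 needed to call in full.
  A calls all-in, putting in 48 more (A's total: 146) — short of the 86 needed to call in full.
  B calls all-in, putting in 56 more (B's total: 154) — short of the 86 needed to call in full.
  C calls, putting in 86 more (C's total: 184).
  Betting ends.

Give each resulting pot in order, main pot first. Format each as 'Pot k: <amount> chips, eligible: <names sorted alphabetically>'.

Contributions: A=146, B=154, C=184, D=21, E=184, F=126
Pot levels (distinct totals of non-folded players): 21, 126, 146, 154, 184
Layer 1-21: 21 each from A, B, C, D, E, F = 21*6 = 126 chips; eligible A, B, C, D, E, F
Layer 22-126: 105 each from A, B, C, E, F = 105*5 = 525 chips; eligible A, B, C, E, F
Layer 127-146: 20 each from A, B, C, E = 20*4 = 80 chips; eligible A, B, C, E
Layer 147-154: 8 each from B, C, E = 8*3 = 24 chips; eligible B, C, E
Layer 155-184: 30 each from C, E = 30*2 = 60 chips; eligible C, E

Pot 1: 126 chips, eligible: A, B, C, D, E, F
Pot 2: 525 chips, eligible: A, B, C, E, F
Pot 3: 80 chips, eligible: A, B, C, E
Pot 4: 24 chips, eligible: B, C, E
Pot 5: 60 chips, eligible: C, E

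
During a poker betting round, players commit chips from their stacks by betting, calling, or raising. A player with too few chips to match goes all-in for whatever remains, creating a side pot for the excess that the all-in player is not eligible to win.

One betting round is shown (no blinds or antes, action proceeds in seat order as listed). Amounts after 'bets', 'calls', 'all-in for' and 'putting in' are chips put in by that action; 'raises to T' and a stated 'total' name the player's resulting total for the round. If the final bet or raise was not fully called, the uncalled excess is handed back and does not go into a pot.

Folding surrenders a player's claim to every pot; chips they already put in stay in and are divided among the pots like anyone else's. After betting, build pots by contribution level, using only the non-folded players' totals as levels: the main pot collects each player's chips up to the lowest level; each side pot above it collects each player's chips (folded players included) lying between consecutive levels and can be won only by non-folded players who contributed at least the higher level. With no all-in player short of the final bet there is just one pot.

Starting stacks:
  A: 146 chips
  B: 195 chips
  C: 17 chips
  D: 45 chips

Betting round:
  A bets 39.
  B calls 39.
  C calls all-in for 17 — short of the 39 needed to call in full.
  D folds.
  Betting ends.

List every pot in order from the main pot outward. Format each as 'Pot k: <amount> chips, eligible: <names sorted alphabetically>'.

Pot 1: 51 chips, eligible: A, B, C
Pot 2: 44 chips, eligible: A, B

Derivation:
Contributions: A=39, B=39, C=17
Folded: D
Pot levels (distinct totals of non-folded players): 17, 39
Layer 1-17: 17 each from A, B, C = 17*3 = 51 chips; eligible A, B, C
Layer 18-39: 22 each from A, B = 22*2 = 44 chips; eligible A, B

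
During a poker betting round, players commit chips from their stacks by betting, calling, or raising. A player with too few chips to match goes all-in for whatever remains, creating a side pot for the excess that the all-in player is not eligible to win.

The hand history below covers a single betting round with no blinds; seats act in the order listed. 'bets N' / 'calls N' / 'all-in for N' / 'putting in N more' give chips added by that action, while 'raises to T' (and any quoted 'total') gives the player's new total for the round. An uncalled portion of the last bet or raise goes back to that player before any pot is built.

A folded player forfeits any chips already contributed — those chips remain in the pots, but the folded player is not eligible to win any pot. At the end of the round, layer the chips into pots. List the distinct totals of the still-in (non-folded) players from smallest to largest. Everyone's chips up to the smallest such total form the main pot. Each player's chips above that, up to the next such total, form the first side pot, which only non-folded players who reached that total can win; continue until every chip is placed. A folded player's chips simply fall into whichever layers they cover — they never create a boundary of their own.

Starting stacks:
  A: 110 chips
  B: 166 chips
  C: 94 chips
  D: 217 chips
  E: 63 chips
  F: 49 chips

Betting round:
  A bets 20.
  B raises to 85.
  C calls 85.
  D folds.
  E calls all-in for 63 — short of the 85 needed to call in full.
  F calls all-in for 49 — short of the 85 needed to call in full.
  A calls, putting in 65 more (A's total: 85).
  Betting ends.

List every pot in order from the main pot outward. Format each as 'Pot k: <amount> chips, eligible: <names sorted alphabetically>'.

Pot 1: 245 chips, eligible: A, B, C, E, F
Pot 2: 56 chips, eligible: A, B, C, E
Pot 3: 66 chips, eligible: A, B, C

Derivation:
Contributions: A=85, B=85, C=85, E=63, F=49
Folded: D
Pot levels (distinct totals of non-folded players): 49, 63, 85
Layer 1-49: 49 each from A, B, C, E, F = 49*5 = 245 chips; eligible A, B, C, E, F
Layer 50-63: 14 each from A, B, C, E = 14*4 = 56 chips; eligible A, B, C, E
Layer 64-85: 22 each from A, B, C = 22*3 = 66 chips; eligible A, B, C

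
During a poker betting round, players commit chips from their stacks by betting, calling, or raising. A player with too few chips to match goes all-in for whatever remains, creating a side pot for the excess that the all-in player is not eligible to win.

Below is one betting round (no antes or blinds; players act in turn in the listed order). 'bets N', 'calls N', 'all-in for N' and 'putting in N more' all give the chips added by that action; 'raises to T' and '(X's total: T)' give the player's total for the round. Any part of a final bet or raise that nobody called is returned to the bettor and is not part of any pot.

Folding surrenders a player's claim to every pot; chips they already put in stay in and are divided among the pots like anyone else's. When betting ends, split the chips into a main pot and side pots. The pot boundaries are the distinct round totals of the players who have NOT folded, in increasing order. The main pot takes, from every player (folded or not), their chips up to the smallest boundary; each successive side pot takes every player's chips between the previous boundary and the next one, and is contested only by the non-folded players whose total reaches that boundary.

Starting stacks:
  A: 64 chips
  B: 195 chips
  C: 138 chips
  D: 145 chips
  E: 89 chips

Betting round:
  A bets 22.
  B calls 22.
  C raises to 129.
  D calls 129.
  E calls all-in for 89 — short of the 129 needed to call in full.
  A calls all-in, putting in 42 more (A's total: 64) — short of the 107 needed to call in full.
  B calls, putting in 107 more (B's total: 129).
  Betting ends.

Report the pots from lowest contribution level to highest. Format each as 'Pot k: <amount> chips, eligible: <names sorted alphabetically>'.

Pot 1: 320 chips, eligible: A, B, C, D, E
Pot 2: 100 chips, eligible: B, C, D, E
Pot 3: 120 chips, eligible: B, C, D

Derivation:
Contributions: A=64, B=129, C=129, D=129, E=89
Pot levels (distinct totals of non-folded players): 64, 89, 129
Layer 1-64: 64 each from A, B, C, D, E = 64*5 = 320 chips; eligible A, B, C, D, E
Layer 65-89: 25 each from B, C, D, E = 25*4 = 100 chips; eligible B, C, D, E
Layer 90-129: 40 each from B, C, D = 40*3 = 120 chips; eligible B, C, D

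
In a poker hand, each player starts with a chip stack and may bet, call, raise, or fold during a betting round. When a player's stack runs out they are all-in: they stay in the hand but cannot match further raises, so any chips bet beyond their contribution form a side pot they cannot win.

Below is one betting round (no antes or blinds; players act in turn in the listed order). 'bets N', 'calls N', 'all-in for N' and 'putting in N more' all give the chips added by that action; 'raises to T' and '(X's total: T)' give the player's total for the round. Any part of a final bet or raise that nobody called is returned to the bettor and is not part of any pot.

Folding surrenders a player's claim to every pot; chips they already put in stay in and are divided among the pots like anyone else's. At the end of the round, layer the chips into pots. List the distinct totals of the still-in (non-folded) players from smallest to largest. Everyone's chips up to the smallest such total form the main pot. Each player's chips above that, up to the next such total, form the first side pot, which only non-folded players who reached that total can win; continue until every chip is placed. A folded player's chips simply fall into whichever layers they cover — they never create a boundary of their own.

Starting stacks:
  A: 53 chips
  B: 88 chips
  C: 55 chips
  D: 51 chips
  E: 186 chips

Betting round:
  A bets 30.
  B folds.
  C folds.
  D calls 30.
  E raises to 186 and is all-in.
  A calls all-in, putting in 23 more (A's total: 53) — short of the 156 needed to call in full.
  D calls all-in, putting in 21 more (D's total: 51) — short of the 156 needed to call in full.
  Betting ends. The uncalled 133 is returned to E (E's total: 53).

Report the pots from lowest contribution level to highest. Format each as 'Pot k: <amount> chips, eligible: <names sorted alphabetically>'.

Contributions (after 133 returned to E): A=53, D=51, E=53
Folded: B, C
Pot levels (distinct totals of non-folded players): 51, 53
Layer 1-51: 51 each from A, D, E = 51*3 = 153 chips; eligible A, D, E
Layer 52-53: 2 each from A, E = 2*2 = 4 chips; eligible A, E

Pot 1: 153 chips, eligible: A, D, E
Pot 2: 4 chips, eligible: A, E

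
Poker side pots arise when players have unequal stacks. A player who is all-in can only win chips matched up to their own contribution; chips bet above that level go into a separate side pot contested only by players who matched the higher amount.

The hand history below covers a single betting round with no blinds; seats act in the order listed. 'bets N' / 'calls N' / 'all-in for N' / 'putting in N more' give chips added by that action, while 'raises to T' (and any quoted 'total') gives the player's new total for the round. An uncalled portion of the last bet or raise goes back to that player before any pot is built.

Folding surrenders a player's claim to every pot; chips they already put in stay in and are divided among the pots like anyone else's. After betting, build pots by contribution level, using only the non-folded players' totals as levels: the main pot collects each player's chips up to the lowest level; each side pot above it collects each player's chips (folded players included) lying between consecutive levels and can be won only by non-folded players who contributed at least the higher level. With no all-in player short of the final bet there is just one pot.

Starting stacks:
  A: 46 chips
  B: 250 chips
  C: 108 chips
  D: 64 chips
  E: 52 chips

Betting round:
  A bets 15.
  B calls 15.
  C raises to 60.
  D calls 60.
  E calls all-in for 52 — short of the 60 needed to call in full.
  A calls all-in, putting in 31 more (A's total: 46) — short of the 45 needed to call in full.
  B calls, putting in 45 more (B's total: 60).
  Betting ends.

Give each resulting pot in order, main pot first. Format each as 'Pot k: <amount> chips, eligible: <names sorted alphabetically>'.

Contributions: A=46, B=60, C=60, D=60, E=52
Pot levels (distinct totals of non-folded players): 46, 52, 60
Layer 1-46: 46 each from A, B, C, D, E = 46*5 = 230 chips; eligible A, B, C, D, E
Layer 47-52: 6 each from B, C, D, E = 6*4 = 24 chips; eligible B, C, D, E
Layer 53-60: 8 each from B, C, D = 8*3 = 24 chips; eligible B, C, D

Pot 1: 230 chips, eligible: A, B, C, D, E
Pot 2: 24 chips, eligible: B, C, D, E
Pot 3: 24 chips, eligible: B, C, D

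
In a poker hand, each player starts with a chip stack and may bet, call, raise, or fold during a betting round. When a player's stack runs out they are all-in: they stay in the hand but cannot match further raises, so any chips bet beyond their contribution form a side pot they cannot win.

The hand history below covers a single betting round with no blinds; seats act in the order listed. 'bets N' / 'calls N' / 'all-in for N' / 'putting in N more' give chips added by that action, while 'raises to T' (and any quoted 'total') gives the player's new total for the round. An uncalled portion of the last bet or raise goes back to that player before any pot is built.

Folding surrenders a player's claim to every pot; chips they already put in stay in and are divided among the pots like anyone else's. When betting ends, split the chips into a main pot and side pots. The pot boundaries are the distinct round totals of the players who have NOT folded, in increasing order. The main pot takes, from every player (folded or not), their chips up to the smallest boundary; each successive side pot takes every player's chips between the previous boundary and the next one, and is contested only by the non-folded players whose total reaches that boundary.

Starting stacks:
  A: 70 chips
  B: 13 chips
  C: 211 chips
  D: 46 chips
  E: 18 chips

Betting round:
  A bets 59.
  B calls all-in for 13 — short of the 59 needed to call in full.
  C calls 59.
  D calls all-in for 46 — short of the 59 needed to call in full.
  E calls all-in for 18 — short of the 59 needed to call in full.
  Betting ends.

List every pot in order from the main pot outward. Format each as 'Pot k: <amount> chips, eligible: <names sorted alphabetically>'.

Contributions: A=59, B=13, C=59, D=46, E=18
Pot levels (distinct totals of non-folded players): 13, 18, 46, 59
Layer 1-13: 13 each from A, B, C, D, E = 13*5 = 65 chips; eligible A, B, C, D, E
Layer 14-18: 5 each from A, C, D, E = 5*4 = 20 chips; eligible A, C, D, E
Layer 19-46: 28 each from A, C, D = 28*3 = 84 chips; eligible A, C, D
Layer 47-59: 13 each from A, C = 13*2 = 26 chips; eligible A, C

Pot 1: 65 chips, eligible: A, B, C, D, E
Pot 2: 20 chips, eligible: A, C, D, E
Pot 3: 84 chips, eligible: A, C, D
Pot 4: 26 chips, eligible: A, C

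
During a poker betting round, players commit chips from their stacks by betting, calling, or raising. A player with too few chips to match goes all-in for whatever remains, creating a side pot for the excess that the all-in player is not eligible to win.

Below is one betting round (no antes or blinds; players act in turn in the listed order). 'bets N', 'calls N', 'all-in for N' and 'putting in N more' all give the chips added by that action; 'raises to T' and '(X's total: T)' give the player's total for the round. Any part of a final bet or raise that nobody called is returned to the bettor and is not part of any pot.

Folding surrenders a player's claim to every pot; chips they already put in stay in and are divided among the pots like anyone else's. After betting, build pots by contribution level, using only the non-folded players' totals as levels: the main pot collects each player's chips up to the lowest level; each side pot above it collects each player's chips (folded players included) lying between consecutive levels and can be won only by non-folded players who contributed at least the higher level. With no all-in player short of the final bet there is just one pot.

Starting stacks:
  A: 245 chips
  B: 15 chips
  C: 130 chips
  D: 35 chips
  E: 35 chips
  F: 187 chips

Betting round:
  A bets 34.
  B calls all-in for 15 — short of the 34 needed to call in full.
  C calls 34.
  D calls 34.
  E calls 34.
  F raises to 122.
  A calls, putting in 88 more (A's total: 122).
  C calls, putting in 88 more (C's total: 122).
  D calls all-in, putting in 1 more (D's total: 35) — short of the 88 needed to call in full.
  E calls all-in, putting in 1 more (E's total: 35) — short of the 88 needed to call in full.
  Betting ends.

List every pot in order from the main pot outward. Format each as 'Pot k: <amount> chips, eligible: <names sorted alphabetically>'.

Pot 1: 90 chips, eligible: A, B, C, D, E, F
Pot 2: 100 chips, eligible: A, C, D, E, F
Pot 3: 261 chips, eligible: A, C, F

Derivation:
Contributions: A=122, B=15, C=122, D=35, E=35, F=122
Pot levels (distinct totals of non-folded players): 15, 35, 122
Layer 1-15: 15 each from A, B, C, D, E, F = 15*6 = 90 chips; eligible A, B, C, D, E, F
Layer 16-35: 20 each from A, C, D, E, F = 20*5 = 100 chips; eligible A, C, D, E, F
Layer 36-122: 87 each from A, C, F = 87*3 = 261 chips; eligible A, C, F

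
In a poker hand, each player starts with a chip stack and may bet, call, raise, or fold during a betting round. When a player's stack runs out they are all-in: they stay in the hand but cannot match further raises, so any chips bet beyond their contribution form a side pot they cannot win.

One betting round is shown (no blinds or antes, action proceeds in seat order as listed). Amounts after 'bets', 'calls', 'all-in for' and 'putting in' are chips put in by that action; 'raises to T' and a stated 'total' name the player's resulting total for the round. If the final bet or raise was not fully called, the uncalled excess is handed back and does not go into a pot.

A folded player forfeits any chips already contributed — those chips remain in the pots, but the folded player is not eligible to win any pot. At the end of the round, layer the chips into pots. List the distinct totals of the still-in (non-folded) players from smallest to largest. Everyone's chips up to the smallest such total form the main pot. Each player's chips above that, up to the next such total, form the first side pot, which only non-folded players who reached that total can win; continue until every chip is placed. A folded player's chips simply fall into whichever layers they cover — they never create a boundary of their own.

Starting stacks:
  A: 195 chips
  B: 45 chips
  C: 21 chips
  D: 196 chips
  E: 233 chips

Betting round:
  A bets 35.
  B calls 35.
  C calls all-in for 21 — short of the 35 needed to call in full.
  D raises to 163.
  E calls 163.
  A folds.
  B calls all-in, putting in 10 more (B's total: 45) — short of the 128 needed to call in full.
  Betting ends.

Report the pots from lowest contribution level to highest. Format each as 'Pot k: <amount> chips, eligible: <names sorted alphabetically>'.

Pot 1: 105 chips, eligible: B, C, D, E
Pot 2: 86 chips, eligible: B, D, E
Pot 3: 236 chips, eligible: D, E

Derivation:
Contributions: A=35, B=45, C=21, D=163, E=163
Folded: A
Pot levels (distinct totals of non-folded players): 21, 45, 163
Layer 1-21: 21 each from A, B, C, D, E = 21*5 = 105 chips; eligible B, C, D, E
Layer 22-45: A 14 + B 24 + D 24 + E 24 = 86 chips; eligible B, D, E
Layer 46-163: 118 each from D, E = 118*2 = 236 chips; eligible D, E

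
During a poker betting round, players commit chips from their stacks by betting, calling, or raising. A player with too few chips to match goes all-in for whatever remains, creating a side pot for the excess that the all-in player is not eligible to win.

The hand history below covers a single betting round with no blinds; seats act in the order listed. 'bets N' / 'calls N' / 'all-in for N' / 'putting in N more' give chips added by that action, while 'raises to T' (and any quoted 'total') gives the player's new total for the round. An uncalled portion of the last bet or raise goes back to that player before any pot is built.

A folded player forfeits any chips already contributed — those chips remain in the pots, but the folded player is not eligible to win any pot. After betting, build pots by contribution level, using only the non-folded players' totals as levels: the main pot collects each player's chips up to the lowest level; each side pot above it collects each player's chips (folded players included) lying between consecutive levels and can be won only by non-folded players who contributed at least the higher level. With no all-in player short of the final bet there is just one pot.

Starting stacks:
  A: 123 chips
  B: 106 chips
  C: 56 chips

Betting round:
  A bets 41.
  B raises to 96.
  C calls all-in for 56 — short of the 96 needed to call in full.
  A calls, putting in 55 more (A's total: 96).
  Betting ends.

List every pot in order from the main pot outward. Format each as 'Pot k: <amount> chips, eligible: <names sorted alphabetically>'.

Contributions: A=96, B=96, C=56
Pot levels (distinct totals of non-folded players): 56, 96
Layer 1-56: 56 each from A, B, C = 56*3 = 168 chips; eligible A, B, C
Layer 57-96: 40 each from A, B = 40*2 = 80 chips; eligible A, B

Pot 1: 168 chips, eligible: A, B, C
Pot 2: 80 chips, eligible: A, B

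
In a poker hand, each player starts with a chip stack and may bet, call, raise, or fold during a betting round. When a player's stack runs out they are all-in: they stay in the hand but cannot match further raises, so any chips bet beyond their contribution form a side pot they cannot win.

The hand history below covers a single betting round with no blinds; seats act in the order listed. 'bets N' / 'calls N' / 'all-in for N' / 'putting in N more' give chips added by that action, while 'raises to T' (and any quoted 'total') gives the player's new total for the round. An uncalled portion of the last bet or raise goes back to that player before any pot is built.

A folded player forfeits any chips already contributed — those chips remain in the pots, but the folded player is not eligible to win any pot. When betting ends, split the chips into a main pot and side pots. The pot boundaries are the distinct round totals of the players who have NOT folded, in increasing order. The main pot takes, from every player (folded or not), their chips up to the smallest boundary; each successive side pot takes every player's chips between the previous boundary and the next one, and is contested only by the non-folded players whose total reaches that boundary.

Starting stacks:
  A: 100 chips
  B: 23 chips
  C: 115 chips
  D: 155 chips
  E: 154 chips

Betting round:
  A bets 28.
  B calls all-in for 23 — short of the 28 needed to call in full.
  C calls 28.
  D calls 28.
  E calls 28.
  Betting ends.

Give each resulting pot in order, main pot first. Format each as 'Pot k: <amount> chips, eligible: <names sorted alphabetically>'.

Pot 1: 115 chips, eligible: A, B, C, D, E
Pot 2: 20 chips, eligible: A, C, D, E

Derivation:
Contributions: A=28, B=23, C=28, D=28, E=28
Pot levels (distinct totals of non-folded players): 23, 28
Layer 1-23: 23 each from A, B, C, D, E = 23*5 = 115 chips; eligible A, B, C, D, E
Layer 24-28: 5 each from A, C, D, E = 5*4 = 20 chips; eligible A, C, D, E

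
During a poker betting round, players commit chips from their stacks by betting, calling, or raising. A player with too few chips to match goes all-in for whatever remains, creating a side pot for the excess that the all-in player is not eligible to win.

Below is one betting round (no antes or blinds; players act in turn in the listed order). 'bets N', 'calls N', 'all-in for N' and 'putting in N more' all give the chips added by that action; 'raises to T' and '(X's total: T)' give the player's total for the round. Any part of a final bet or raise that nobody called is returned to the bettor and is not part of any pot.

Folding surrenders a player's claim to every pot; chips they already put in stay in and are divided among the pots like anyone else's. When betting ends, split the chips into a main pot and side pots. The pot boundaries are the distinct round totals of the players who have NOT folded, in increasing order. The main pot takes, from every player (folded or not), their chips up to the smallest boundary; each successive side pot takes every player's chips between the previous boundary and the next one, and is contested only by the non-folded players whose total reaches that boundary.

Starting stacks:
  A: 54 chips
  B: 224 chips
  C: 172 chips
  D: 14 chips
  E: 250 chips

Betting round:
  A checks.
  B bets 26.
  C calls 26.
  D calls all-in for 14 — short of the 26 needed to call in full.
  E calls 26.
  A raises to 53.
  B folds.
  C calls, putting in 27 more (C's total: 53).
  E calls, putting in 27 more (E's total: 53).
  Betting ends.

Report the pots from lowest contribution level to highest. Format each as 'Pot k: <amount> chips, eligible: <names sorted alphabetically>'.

Pot 1: 70 chips, eligible: A, C, D, E
Pot 2: 129 chips, eligible: A, C, E

Derivation:
Contributions: A=53, B=26, C=53, D=14, E=53
Folded: B
Pot levels (distinct totals of non-folded players): 14, 53
Layer 1-14: 14 each from A, B, C, D, E = 14*5 = 70 chips; eligible A, C, D, E
Layer 15-53: A 39 + B 12 + C 39 + E 39 = 129 chips; eligible A, C, E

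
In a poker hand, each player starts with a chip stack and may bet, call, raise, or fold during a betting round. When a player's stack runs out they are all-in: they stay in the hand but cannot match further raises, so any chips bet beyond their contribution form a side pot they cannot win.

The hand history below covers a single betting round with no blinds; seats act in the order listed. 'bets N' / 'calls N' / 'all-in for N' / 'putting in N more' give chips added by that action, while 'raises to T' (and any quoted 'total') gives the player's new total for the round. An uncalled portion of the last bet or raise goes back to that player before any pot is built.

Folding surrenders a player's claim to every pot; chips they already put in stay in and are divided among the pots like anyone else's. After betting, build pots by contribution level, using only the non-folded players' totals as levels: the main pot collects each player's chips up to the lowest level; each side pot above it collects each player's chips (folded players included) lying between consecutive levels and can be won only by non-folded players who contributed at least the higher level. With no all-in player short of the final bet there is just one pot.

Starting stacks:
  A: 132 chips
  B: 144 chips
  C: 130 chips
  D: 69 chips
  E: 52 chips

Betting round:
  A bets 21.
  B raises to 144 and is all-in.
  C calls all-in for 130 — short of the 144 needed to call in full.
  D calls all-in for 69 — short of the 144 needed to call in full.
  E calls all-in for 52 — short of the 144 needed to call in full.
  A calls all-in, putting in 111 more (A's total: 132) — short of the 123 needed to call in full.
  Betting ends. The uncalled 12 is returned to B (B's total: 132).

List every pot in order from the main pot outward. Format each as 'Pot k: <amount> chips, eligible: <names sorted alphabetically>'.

Pot 1: 260 chips, eligible: A, B, C, D, E
Pot 2: 68 chips, eligible: A, B, C, D
Pot 3: 183 chips, eligible: A, B, C
Pot 4: 4 chips, eligible: A, B

Derivation:
Contributions (after 12 returned to B): A=132, B=132, C=130, D=69, E=52
Pot levels (distinct totals of non-folded players): 52, 69, 130, 132
Layer 1-52: 52 each from A, B, C, D, E = 52*5 = 260 chips; eligible A, B, C, D, E
Layer 53-69: 17 each from A, B, C, D = 17*4 = 68 chips; eligible A, B, C, D
Layer 70-130: 61 each from A, B, C = 61*3 = 183 chips; eligible A, B, C
Layer 131-132: 2 each from A, B = 2*2 = 4 chips; eligible A, B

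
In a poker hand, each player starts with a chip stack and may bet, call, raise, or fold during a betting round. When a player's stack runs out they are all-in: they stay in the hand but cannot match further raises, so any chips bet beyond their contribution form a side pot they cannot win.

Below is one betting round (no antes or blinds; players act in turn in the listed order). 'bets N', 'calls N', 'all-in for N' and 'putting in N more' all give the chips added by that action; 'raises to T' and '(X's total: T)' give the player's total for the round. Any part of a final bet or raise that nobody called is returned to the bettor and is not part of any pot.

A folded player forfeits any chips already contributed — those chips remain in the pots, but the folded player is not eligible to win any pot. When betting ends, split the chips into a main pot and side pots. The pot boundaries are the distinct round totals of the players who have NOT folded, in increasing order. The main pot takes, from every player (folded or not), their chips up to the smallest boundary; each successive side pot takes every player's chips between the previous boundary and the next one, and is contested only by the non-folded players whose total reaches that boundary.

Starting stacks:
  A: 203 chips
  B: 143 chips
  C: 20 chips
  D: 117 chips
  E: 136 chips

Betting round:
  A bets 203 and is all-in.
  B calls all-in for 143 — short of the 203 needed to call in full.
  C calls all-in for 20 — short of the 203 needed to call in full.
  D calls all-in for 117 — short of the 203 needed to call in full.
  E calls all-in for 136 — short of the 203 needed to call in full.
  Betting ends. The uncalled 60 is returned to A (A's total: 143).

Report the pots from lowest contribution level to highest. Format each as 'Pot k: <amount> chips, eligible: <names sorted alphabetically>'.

Pot 1: 100 chips, eligible: A, B, C, D, E
Pot 2: 388 chips, eligible: A, B, D, E
Pot 3: 57 chips, eligible: A, B, E
Pot 4: 14 chips, eligible: A, B

Derivation:
Contributions (after 60 returned to A): A=143, B=143, C=20, D=117, E=136
Pot levels (distinct totals of non-folded players): 20, 117, 136, 143
Layer 1-20: 20 each from A, B, C, D, E = 20*5 = 100 chips; eligible A, B, C, D, E
Layer 21-117: 97 each from A, B, D, E = 97*4 = 388 chips; eligible A, B, D, E
Layer 118-136: 19 each from A, B, E = 19*3 = 57 chips; eligible A, B, E
Layer 137-143: 7 each from A, B = 7*2 = 14 chips; eligible A, B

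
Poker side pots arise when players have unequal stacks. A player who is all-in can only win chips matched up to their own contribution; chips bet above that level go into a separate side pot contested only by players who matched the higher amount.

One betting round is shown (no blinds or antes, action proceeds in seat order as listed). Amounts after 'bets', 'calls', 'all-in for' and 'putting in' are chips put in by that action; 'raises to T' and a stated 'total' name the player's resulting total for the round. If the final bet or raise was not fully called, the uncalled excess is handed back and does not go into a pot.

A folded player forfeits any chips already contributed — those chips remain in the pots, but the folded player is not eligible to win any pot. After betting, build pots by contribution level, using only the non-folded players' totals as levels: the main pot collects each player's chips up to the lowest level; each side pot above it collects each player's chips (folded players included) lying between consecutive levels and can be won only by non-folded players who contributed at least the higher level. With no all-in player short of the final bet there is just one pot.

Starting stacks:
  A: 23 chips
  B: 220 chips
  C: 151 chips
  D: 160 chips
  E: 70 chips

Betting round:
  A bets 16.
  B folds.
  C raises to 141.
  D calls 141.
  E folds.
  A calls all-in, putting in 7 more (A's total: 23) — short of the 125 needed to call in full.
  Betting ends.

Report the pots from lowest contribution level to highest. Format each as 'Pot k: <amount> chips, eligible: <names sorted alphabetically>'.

Pot 1: 69 chips, eligible: A, C, D
Pot 2: 236 chips, eligible: C, D

Derivation:
Contributions: A=23, C=141, D=141
Folded: B, E
Pot levels (distinct totals of non-folded players): 23, 141
Layer 1-23: 23 each from A, C, D = 23*3 = 69 chips; eligible A, C, D
Layer 24-141: 118 each from C, D = 118*2 = 236 chips; eligible C, D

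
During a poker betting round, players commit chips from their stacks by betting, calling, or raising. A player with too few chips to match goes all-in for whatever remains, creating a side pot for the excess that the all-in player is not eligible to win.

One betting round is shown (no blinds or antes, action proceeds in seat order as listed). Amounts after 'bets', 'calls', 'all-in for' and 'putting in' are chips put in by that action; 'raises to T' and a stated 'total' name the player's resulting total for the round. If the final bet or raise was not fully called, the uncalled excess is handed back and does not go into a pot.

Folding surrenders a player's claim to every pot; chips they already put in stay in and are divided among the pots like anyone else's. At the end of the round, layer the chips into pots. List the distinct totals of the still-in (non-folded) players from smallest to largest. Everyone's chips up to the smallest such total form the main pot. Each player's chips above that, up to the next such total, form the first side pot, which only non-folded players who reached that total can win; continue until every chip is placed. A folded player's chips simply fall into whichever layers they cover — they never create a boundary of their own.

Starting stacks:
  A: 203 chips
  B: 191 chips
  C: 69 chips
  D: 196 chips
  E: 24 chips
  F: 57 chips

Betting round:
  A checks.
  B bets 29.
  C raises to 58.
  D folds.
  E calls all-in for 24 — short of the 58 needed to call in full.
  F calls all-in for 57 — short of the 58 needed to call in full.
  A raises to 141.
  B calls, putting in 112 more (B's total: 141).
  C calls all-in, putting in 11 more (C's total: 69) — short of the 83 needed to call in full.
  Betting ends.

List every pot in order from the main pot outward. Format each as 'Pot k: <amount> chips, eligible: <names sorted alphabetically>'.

Contributions: A=141, B=141, C=69, E=24, F=57
Folded: D
Pot levels (distinct totals of non-folded players): 24, 57, 69, 141
Layer 1-24: 24 each from A, B, C, E, F = 24*5 = 120 chips; eligible A, B, C, E, F
Layer 25-57: 33 each from A, B, C, F = 33*4 = 132 chips; eligible A, B, C, F
Layer 58-69: 12 each from A, B, C = 12*3 = 36 chips; eligible A, B, C
Layer 70-141: 72 each from A, B = 72*2 = 144 chips; eligible A, B

Pot 1: 120 chips, eligible: A, B, C, E, F
Pot 2: 132 chips, eligible: A, B, C, F
Pot 3: 36 chips, eligible: A, B, C
Pot 4: 144 chips, eligible: A, B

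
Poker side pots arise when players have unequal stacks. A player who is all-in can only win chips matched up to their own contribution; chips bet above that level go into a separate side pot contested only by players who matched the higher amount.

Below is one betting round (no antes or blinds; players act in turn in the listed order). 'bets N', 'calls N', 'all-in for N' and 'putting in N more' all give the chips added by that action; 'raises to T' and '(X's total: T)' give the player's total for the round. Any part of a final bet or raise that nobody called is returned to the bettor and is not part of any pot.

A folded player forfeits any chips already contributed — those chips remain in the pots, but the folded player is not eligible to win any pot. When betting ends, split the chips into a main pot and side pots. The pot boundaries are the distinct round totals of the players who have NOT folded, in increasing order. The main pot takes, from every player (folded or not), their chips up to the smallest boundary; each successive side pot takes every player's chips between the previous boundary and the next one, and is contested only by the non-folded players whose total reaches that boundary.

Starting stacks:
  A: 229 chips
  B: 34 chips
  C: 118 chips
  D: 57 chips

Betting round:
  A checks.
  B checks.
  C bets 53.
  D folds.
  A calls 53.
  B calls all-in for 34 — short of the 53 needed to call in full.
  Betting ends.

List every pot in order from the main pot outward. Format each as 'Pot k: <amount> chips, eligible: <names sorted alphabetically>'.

Contributions: A=53, B=34, C=53
Folded: D
Pot levels (distinct totals of non-folded players): 34, 53
Layer 1-34: 34 each from A, B, C = 34*3 = 102 chips; eligible A, B, C
Layer 35-53: 19 each from A, C = 19*2 = 38 chips; eligible A, C

Pot 1: 102 chips, eligible: A, B, C
Pot 2: 38 chips, eligible: A, C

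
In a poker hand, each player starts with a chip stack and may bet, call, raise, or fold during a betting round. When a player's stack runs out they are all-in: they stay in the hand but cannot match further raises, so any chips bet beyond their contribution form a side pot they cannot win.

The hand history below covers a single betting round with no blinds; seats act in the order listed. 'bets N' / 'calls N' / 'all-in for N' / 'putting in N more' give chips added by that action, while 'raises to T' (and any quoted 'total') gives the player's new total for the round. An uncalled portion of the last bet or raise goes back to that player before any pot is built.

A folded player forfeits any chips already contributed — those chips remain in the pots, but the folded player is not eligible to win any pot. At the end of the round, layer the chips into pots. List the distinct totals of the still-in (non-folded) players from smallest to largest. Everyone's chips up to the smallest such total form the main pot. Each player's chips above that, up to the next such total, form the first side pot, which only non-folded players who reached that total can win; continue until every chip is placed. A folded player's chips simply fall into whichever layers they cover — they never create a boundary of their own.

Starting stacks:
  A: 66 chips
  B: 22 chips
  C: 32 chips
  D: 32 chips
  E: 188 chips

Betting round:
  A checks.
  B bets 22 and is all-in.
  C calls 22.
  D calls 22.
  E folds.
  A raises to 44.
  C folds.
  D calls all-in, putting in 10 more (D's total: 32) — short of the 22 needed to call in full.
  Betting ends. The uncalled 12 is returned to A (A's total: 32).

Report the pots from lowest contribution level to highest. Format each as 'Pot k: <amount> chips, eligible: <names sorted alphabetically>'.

Contributions (after 12 returned to A): A=32, B=22, C=22, D=32
Folded: C, E
Pot levels (distinct totals of non-folded players): 22, 32
Layer 1-22: 22 each from A, B, C, D = 22*4 = 88 chips; eligible A, B, D
Layer 23-32: 10 each from A, D = 10*2 = 20 chips; eligible A, D

Pot 1: 88 chips, eligible: A, B, D
Pot 2: 20 chips, eligible: A, D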